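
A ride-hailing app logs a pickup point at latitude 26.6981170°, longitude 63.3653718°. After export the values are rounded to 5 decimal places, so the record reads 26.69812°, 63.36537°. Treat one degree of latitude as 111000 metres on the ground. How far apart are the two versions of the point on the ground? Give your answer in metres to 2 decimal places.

The latitude changed by -0.0000030° and the longitude by +0.0000018°.
N–S: -0.0000030° × 111000 m/° = -0.333 m.
E–W at 26.6981°: 0.0000018° × 111000 × cos 26.6981° = 0.0000018 × 111000 × 0.8934 ≈ 0.178499 m.
Distance: √(0.333² + 0.178499²) ≈ 0.377824 m.

0.38 metres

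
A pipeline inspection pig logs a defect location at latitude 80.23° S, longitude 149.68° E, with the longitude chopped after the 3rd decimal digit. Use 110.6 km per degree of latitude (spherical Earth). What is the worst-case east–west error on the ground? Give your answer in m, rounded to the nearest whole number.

19 m

Truncating at 3 decimal places can drop up to a full unit in the last place, so the longitude may be off by as much as 0.001°.
One degree of longitude at 80.23° is 110600 × cos 80.23° ≈ 110600 × 0.1697 = 18768.1 m.
Maximum E–W displacement: 0.001 × 18768.1 = 18.7681 m.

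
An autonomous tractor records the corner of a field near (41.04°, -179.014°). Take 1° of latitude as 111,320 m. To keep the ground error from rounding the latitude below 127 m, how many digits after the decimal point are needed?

3

One degree of latitude covers 111320 m.
N decimal places → at most half a unit in the last place, 0.5 × 10⁻ᴺ° = 111320/2 × 10⁻ᴺ m.
Setting 55660 × 10⁻ᴺ ≤ 127 gives 10ᴺ ≥ 438.3, i.e. N ≥ 2.64.
So 3 decimal places suffice (55.7 m); 2 would allow up to 557 m.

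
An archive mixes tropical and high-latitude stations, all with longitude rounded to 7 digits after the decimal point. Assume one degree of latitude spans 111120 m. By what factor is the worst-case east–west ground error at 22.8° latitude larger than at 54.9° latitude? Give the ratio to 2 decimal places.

Rounding to 7 decimal places leaves the longitude within ±5e-08° of the true value.
Error at 22.8° = 5e-08° × 111120 × cos 22.8° ≈ 0.005556 × 0.9219 = 0.0051219 m.
At 54.9°: 5e-08° × 111120 × cos 54.9° = 5e-08 × 111120 × 0.5750 ≈ 0.0031947 m.
Ratio: 0.0051219 / 0.0031947 = cos 22.8° / cos 54.9° ≈ 1.6032.

1.60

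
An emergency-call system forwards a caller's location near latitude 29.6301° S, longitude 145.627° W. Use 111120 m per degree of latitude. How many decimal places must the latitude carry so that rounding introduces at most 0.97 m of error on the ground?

5 decimal places

One degree of latitude covers 111120 m.
Rounding to N decimal places gives at most 0.5 × 10⁻ᴺ degrees of error, i.e. 0.5 × 10⁻ᴺ × 111120 m.
Need 0.5 × 111120 × 10⁻ᴺ ≤ 0.97 → 10⁻ᴺ ≤ 1.746e-05, so N ≥ 4.76.
N = 4 would give 5.56 m (too coarse); N = 5 gives 0.556 m ≤ 0.97 m.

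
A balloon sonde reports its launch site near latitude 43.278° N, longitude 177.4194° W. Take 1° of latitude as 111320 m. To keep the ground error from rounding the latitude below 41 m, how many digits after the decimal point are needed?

One degree of latitude covers 111320 m.
With N decimal places the half-ulp bound is 0.5·10⁻ᴺ°, or 0.5·10⁻ᴺ × 111320 m on the ground.
Need 0.5 × 111320 × 10⁻ᴺ ≤ 41 → 10⁻ᴺ ≤ 7.366e-04, so N ≥ 3.13.
N = 3 would give 55.7 m (too coarse); N = 4 gives 5.57 m ≤ 41 m.

4 decimal places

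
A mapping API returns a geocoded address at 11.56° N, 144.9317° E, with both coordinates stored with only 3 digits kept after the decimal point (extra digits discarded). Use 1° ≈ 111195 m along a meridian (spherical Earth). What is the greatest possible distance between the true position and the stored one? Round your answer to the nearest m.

Truncating at 3 decimal places can drop up to a full unit in the last place, so each coordinate may be off by as much as 0.001°.
N–S: 0.001° × 111195 m/° = 111.195 m.
Longitude error → 0.001 × 111195 × cos 11.56° = 0.001 × 111195 × 0.9797 ≈ 108.939 m.
Combining orthogonally: (111.195² + 108.939²)^½ ≈ 155.667 m.

156 m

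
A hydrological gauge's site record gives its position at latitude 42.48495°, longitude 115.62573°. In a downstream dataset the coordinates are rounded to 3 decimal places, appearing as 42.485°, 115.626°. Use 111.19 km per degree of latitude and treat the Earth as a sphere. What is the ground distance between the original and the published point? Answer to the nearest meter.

The latitude changed by -0.00005° and the longitude by -0.00027°.
N–S: -0.00005° × 111190 m/° = -5.5595 m.
East–west at this latitude: -0.00027° × 111190 × cos 42.485° ≈ -0.00027 × 81997.5 = -22.1393 m.
Combined displacement = (5.5595² + 22.1393²)^½ ≈ 22.8267 m.

23 meters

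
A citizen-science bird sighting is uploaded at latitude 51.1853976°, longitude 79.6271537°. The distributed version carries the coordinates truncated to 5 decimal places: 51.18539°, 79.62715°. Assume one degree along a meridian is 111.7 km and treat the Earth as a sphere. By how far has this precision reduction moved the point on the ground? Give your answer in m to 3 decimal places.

0.888 m

Δlat = 51.1853976 − 51.18539 = +0.0000076°; Δlon = 79.6271537 − 79.62715 = +0.0000037°.
North–south shift: 0.0000076 × 111700 = 0.84892 m.
East–west at this latitude: 0.0000037° × 111700 × cos 51.1854° ≈ 0.0000037 × 70013.8 = 0.259051 m.
Hypotenuse of the two orthogonal shifts: √(0.84892² + 0.259051²) = 0.887566 m.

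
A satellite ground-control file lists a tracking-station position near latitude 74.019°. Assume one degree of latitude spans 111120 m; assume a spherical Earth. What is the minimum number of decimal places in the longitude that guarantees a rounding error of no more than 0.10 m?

6

At 74.019° one degree of longitude covers 111120 × cos 74.019° ≈ 111120 × 0.2753 ≈ 30593.4 m.
Rounding to N decimal places gives at most 0.5 × 10⁻ᴺ degrees of error, i.e. 0.5 × 10⁻ᴺ × 30593.4 m.
Need 0.5 × 30593.4 × 10⁻ᴺ ≤ 0.10 → 10⁻ᴺ ≤ 6.537e-06, so N ≥ 5.18.
At 5 places the error can reach 0.153 m, but 6 places keeps it to 0.0153 m.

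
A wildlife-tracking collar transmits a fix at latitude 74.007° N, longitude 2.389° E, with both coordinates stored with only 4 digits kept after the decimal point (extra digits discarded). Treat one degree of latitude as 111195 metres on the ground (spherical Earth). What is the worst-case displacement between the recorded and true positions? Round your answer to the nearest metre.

Truncating at 4 decimal places can drop up to a full unit in the last place, so each coordinate may be off by as much as 0.0001°.
N–S: 0.0001° × 111195 m/° = 11.1195 m.
E–W at 74.007°: 0.0001° × 111195 × cos 74.007° = 0.0001 × 111195 × 0.2755 ≈ 3.06364 m.
The two errors are perpendicular, so the maximum displacement is √(11.1195² + 3.06364²) ≈ 11.5338 m.

12 metres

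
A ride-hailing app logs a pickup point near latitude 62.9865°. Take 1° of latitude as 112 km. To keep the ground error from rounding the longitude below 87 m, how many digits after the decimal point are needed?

At 62.9865° one degree of longitude covers 112000 × cos 62.9865° ≈ 112000 × 0.4542 ≈ 50870.4 m.
N decimal places → at most half a unit in the last place, 0.5 × 10⁻ᴺ° = 50870.4/2 × 10⁻ᴺ m.
Need 0.5 × 50870.4 × 10⁻ᴺ ≤ 87 → 10⁻ᴺ ≤ 3.420e-03, so N ≥ 2.47.
N = 2 would give 254 m (too coarse); N = 3 gives 25.4 m ≤ 87 m.

3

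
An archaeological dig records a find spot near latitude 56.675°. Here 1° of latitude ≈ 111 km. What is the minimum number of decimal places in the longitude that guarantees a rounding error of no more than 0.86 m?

5 decimal places

At 56.675° one degree of longitude covers 111000 × cos 56.675° ≈ 111000 × 0.5494 ≈ 60982 m.
Rounding to N decimal places gives at most 0.5 × 10⁻ᴺ degrees of error, i.e. 0.5 × 10⁻ᴺ × 60982 m.
Setting 30491 × 10⁻ᴺ ≤ 0.86 gives 10ᴺ ≥ 3.545e+04, i.e. N ≥ 4.55.
N = 4 would give 3.05 m (too coarse); N = 5 gives 0.305 m ≤ 0.86 m.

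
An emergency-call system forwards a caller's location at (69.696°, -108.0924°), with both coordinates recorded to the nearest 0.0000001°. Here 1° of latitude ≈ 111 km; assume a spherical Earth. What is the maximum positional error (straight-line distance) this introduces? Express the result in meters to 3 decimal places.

0.006 meters

Rounding to 7 decimal places leaves each coordinate within ±5e-08° of the true value.
N–S: 5e-08° × 111000 m/° = 0.00555 m.
E–W at 69.696°: 5e-08° × 111000 × cos 69.696° = 5e-08 × 111000 × 0.3470 ≈ 0.00192586 m.
The two errors are perpendicular, so the maximum displacement is √(0.00555² + 0.00192586²) ≈ 0.00587464 m.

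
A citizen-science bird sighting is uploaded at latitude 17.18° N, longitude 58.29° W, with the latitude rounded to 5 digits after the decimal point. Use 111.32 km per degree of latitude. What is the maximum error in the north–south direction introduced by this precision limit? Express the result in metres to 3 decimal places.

Rounding to 5 decimal places leaves the latitude within ±5e-06° of the true value.
So the N–S error is at most 5e-06 × 111320 = 0.5566 m.

0.557 metres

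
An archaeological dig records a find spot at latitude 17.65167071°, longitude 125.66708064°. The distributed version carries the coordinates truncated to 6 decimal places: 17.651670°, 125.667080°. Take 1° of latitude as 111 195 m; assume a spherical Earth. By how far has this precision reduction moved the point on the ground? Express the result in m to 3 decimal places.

The latitude changed by +0.00000071° and the longitude by +0.00000064°.
North–south shift: 0.00000071 × 111195 = 0.0789485 m.
E–W at 17.6517°: 0.00000064° × 111195 × cos 17.6517° = 0.00000064 × 111195 × 0.9529 ≈ 0.0678142 m.
Distance: √(0.0789485² + 0.0678142²) ≈ 0.104075 m.

0.104 m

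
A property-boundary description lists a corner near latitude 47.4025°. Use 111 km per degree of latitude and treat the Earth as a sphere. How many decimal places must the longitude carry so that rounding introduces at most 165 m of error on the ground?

At 47.4025° one degree of longitude covers 111000 × cos 47.4025° ≈ 111000 × 0.6768 ≈ 75129.7 m.
Rounding to N decimal places gives at most 0.5 × 10⁻ᴺ degrees of error, i.e. 0.5 × 10⁻ᴺ × 75129.7 m.
Need 0.5 × 75129.7 × 10⁻ᴺ ≤ 165 → 10⁻ᴺ ≤ 4.392e-03, so N ≥ 2.36.
So 3 decimal places suffice (37.6 m); 2 would allow up to 376 m.

3 decimal places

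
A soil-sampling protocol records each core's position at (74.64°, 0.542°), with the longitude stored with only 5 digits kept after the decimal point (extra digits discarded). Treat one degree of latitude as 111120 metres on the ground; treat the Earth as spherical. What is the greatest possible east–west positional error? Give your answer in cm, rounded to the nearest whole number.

29 cm

Truncating at 5 decimal places can drop up to a full unit in the last place, so the longitude may be off by as much as 1e-05°.
Parallels shrink by cos φ, so at 74.64° a degree of longitude is 111120 × 0.2649 ≈ 29433.8 m.
East–west error: 1e-05° × 29433.8 m/° ≈ 0.294338 m.
That is 0.294338 m = 29.434 cm.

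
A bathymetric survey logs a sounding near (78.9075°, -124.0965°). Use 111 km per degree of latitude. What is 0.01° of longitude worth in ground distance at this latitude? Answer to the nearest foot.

0.01° of longitude at 78.9075° is 0.01 × 111000 × cos 78.9075° ≈ 0.01 × 21355.7 = 213.557 m.
In feet: 213.557 m ÷ 0.3048 ≈ 700.65 ft.

701 feet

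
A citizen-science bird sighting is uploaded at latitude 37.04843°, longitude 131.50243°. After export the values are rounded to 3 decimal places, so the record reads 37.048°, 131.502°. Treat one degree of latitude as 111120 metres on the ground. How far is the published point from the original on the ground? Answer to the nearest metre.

61 metres

Δlat = 37.04843 − 37.048 = +0.00043°; Δlon = 131.50243 − 131.502 = +0.00043°.
North–south shift: 0.00043 × 111120 = 47.7816 m.
East–west at this latitude: 0.00043° × 111120 × cos 37.048° ≈ 0.00043 × 88688.3 = 38.136 m.
Combined displacement = (47.7816² + 38.136²)^½ ≈ 61.1346 m.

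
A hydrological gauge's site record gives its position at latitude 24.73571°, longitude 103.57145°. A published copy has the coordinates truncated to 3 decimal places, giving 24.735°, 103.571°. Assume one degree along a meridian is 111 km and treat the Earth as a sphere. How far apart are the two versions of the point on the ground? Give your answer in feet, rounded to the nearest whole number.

298 feet

The latitude changed by +0.00071° and the longitude by +0.00045°.
North–south shift: 0.00071 × 111000 = 78.81 m.
East–west at this latitude: 0.00045° × 111000 × cos 24.735° ≈ 0.00045 × 100816 = 45.3672 m.
Hypotenuse of the two orthogonal shifts: √(78.81² + 45.3672²) = 90.9351 m.
Converting: 90.9351 m × 3.2808 ft/m ≈ 298.34 ft.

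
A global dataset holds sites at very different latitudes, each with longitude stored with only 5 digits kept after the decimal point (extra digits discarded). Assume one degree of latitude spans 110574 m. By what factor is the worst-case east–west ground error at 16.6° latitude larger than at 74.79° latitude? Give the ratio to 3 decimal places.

3.653

Truncating at 5 decimal places can drop up to a full unit in the last place, so the longitude may be off by as much as 1e-05°.
At 16.6°: 1e-05° × 110574 × cos 16.6° = 1e-05 × 110574 × 0.9583 ≈ 1.0597 m.
At 74.79°: 1e-05° × 110574 × cos 74.79° = 1e-05 × 110574 × 0.2624 ≈ 0.2901 m.
Ratio: 1.0597 / 0.2901 = cos 16.6° / cos 74.79° ≈ 3.6527.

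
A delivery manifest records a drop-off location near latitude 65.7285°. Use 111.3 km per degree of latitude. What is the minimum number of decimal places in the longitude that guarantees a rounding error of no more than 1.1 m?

5

At 65.7285° one degree of longitude covers 111300 × cos 65.7285° ≈ 111300 × 0.4111 ≈ 45751.1 m.
Rounding to N decimal places gives at most 0.5 × 10⁻ᴺ degrees of error, i.e. 0.5 × 10⁻ᴺ × 45751.1 m.
Setting 22875.5 × 10⁻ᴺ ≤ 1.1 gives 10ᴺ ≥ 2.08e+04, i.e. N ≥ 4.32.
N = 4 would give 2.29 m (too coarse); N = 5 gives 0.229 m ≤ 1.1 m.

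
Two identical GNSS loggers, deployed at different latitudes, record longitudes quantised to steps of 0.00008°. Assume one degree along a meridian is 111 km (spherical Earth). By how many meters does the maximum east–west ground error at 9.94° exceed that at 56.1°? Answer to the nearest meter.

With a 0.00008° grid the true value lies within half a step, ±0.00008°/2 = ±4e-05°, of the stored one.
At 9.94°: 4e-05° × 111000 × cos 9.94° = 4e-05 × 111000 × 0.9850 ≈ 4.3734 m.
At 56.1°: 4e-05° × 111000 × cos 56.1° = 4e-05 × 111000 × 0.5577 ≈ 2.4764 m.
Difference: 4.3734 − 2.4764 = 1.897 m.

2 meters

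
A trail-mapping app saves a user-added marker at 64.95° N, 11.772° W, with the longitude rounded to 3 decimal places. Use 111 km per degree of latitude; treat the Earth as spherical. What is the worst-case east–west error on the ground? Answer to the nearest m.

23 m

Rounding to 3 decimal places leaves the longitude within ±0.0005° of the true value.
At latitude 64.95° a degree of longitude spans 111000 m × cos 64.95° = 111000 × 0.4234 ≈ 46998.4 m.
Maximum E–W displacement: 0.0005 × 46998.4 = 23.4992 m.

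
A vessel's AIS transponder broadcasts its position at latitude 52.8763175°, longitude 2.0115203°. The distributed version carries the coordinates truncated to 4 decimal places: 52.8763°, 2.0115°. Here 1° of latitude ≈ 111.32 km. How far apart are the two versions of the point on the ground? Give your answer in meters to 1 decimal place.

2.4 meters

Δlat = 52.8763175 − 52.8763 = +0.0000175°; Δlon = 2.0115203 − 2.0115 = +0.0000203°.
N–S: 0.0000175° × 111320 m/° = 1.9481 m.
E–W at 52.8763°: 0.0000203° × 111320 × cos 52.8763° = 0.0000203 × 111320 × 0.6035 ≈ 1.36387 m.
Hypotenuse of the two orthogonal shifts: √(1.9481² + 1.36387²) = 2.37808 m.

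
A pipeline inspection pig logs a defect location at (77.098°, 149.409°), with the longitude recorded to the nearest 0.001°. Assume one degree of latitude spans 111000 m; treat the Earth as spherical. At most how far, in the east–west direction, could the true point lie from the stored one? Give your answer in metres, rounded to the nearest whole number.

12 metres

Rounding to 3 decimal places leaves the longitude within ±0.0005° of the true value.
At latitude 77.098° a degree of longitude spans 111000 m × cos 77.098° = 111000 × 0.2233 ≈ 24784.5 m.
Maximum E–W displacement: 0.0005 × 24784.5 = 12.3923 m.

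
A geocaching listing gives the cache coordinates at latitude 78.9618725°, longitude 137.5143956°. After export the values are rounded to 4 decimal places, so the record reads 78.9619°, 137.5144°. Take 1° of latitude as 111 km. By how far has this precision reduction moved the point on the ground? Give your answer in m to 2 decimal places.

3.05 m

The latitude changed by -0.0000275° and the longitude by -0.0000044°.
North–south shift: -0.0000275 × 111000 = -3.0525 m.
E–W at 78.9619°: -0.0000044° × 111000 × cos 78.9619° = -0.0000044 × 111000 × 0.1915 ≈ -0.0935099 m.
Distance: √(3.0525² + 0.0935099²) ≈ 3.05393 m.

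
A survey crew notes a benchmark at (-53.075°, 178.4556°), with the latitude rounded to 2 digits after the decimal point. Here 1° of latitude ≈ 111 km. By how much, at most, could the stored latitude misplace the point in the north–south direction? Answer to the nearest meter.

Rounding to 2 decimal places leaves the latitude within ±0.005° of the true value.
North–south distance: 0.005° × 111000 m/° = 555 m.

555 meters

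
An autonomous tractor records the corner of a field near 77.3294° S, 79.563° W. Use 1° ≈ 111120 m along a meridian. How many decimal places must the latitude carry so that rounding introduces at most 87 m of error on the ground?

3 decimal places

One degree of latitude covers 111120 m.
N decimal places → at most half a unit in the last place, 0.5 × 10⁻ᴺ° = 111120/2 × 10⁻ᴺ m.
Setting 55560 × 10⁻ᴺ ≤ 87 gives 10ᴺ ≥ 638.6, i.e. N ≥ 2.81.
N = 2 would give 556 m (too coarse); N = 3 gives 55.6 m ≤ 87 m.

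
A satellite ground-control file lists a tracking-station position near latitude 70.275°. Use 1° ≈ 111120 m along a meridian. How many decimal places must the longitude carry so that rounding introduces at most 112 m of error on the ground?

At 70.275° one degree of longitude covers 111120 × cos 70.275° ≈ 111120 × 0.3375 ≈ 37503.7 m.
N decimal places → at most half a unit in the last place, 0.5 × 10⁻ᴺ° = 37503.7/2 × 10⁻ᴺ m.
Setting 18751.8 × 10⁻ᴺ ≤ 112 gives 10ᴺ ≥ 167.4, i.e. N ≥ 2.22.
N = 2 would give 188 m (too coarse); N = 3 gives 18.8 m ≤ 112 m.

3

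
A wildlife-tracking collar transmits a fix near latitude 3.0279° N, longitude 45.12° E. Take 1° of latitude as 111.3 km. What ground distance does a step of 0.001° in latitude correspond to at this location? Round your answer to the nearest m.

Along a meridian 0.001° is 0.001 × 111300 = 111.3 m.

111 m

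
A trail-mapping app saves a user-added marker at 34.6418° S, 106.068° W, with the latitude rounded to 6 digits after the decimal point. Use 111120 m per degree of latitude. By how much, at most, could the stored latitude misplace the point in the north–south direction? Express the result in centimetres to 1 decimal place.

5.6 centimetres

Rounding to 6 decimal places leaves the latitude within ±5e-07° of the true value.
Along the meridian that is 5e-07° × 111120 m/° = 0.05556 m.
That is 0.05556 m = 5.556 cm.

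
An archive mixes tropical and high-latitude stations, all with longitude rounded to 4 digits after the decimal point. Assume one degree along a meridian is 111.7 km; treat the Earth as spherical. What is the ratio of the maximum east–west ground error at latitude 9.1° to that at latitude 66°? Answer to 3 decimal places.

Rounding to 4 decimal places leaves the longitude within ±5e-05° of the true value.
At 9.1°: 5e-05° × 111700 × cos 9.1° = 5e-05 × 111700 × 0.9874 ≈ 5.5147 m.
Error at 66° = 5e-05° × 111700 × cos 66° ≈ 5.585 × 0.4067 = 2.2716 m.
The ratio reduces to cos 9.1° / cos 66° = 0.9874/0.4067 ≈ 2.4276.

2.428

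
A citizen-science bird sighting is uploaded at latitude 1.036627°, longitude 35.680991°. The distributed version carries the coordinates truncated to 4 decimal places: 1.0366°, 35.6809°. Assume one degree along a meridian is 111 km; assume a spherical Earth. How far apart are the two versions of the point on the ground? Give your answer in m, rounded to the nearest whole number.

11 m

The latitude changed by +0.000027° and the longitude by +0.000091°.
North–south shift: 0.000027 × 111000 = 2.997 m.
East–west at this latitude: 0.000091° × 111000 × cos 1.0366° ≈ 0.000091 × 110982 = 10.0993 m.
Combined displacement = (2.997² + 10.0993²)^½ ≈ 10.5346 m.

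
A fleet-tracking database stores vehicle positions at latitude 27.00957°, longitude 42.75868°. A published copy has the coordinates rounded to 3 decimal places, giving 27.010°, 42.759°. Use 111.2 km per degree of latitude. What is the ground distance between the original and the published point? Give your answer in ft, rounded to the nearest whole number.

Δlat = 27.00957 − 27.010 = -0.00043°; Δlon = 42.75868 − 42.759 = -0.00032°.
N–S: -0.00043° × 111200 m/° = -47.816 m.
E–W at 27.01°: -0.00032° × 111200 × cos 27.01° = -0.00032 × 111200 × 0.8909 ≈ -31.7028 m.
Distance: √(47.816² + 31.7028²) ≈ 57.371 m.
In feet: 57.371 m ÷ 0.3048 ≈ 188.23 ft.

188 ft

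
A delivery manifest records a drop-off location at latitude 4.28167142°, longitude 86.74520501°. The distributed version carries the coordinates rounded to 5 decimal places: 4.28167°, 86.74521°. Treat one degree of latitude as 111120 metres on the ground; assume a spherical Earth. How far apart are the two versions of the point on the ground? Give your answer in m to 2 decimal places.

Δlat = 4.28167142 − 4.28167 = +0.00000142°; Δlon = 86.74520501 − 86.74521 = -0.00000499°.
North–south shift: 0.00000142 × 111120 = 0.15779 m.
East–west at this latitude: -0.00000499° × 111120 × cos 4.28167° ≈ -0.00000499 × 110810 = -0.552941 m.
Combined displacement = (0.15779² + 0.552941²)^½ ≈ 0.575015 m.

0.58 m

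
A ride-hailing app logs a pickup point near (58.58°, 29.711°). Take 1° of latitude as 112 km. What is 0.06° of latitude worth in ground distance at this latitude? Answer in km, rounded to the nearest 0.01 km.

6.72 km

0.06° × 112000 m/° = 6720 m.
That is 6720 m = 6.72 km.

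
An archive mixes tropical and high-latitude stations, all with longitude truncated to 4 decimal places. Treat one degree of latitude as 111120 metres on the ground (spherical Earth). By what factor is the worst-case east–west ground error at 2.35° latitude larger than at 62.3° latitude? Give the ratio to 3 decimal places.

Truncating at 4 decimal places can drop up to a full unit in the last place, so the longitude may be off by as much as 0.0001°.
Error at 2.35° = 0.0001° × 111120 × cos 2.35° ≈ 11.112 × 0.9992 = 11.103 m.
At 62.3°: 0.0001° × 111120 × cos 62.3° = 0.0001 × 111120 × 0.4648 ≈ 5.1653 m.
The ratio reduces to cos 2.35° / cos 62.3° = 0.9992/0.4648 ≈ 2.1495.

2.149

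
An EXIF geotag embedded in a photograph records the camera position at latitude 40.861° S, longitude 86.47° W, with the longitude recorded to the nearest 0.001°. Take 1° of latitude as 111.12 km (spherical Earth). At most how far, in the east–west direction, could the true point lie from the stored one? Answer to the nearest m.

Rounding to 3 decimal places leaves the longitude within ±0.0005° of the true value.
Parallels shrink by cos φ, so at 40.861° a degree of longitude is 111120 × 0.7563 ≈ 84039.9 m.
East–west error: 0.0005° × 84039.9 m/° ≈ 42.02 m.

42 m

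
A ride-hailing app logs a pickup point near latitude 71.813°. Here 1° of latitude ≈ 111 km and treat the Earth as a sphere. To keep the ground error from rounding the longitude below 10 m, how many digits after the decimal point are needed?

4 decimal places

At 71.813° one degree of longitude covers 111000 × cos 71.813° ≈ 111000 × 0.3121 ≈ 34645.2 m.
With N decimal places the half-ulp bound is 0.5·10⁻ᴺ°, or 0.5·10⁻ᴺ × 34645.2 m on the ground.
Setting 17322.6 × 10⁻ᴺ ≤ 10 gives 10ᴺ ≥ 1732, i.e. N ≥ 3.24.
So 4 decimal places suffice (1.73 m); 3 would allow up to 17.3 m.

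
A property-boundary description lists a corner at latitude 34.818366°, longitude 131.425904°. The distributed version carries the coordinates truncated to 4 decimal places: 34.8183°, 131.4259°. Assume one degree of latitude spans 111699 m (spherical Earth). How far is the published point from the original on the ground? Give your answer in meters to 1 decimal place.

The latitude changed by +0.000066° and the longitude by +0.000004°.
North–south shift: 0.000066 × 111699 = 7.37213 m.
E–W at 34.8183°: 0.000004° × 111699 × cos 34.8183° = 0.000004 × 111699 × 0.8210 ≈ 0.366805 m.
Combined displacement = (7.37213² + 0.366805²)^½ ≈ 7.38125 m.

7.4 meters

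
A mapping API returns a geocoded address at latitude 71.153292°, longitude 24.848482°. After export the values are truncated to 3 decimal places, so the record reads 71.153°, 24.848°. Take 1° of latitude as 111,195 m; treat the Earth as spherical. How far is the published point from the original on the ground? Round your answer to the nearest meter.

37 meters

The latitude changed by +0.000292° and the longitude by +0.000482°.
North–south shift: 0.000292 × 111195 = 32.4689 m.
E–W at 71.153°: 0.000482° × 111195 × cos 71.153° = 0.000482 × 111195 × 0.3230 ≈ 17.3138 m.
Hypotenuse of the two orthogonal shifts: √(32.4689² + 17.3138²) = 36.7967 m.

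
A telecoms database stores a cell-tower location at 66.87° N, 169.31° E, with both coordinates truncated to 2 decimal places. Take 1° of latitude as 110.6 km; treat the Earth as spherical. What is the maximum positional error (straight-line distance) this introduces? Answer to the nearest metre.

1188 metres

Truncating at 2 decimal places can drop up to a full unit in the last place, so each coordinate may be off by as much as 0.01°.
Latitude error → 0.01 × 110600 = 1106 m along the meridian.
Longitude error → 0.01 × 110600 × cos 66.87° = 0.01 × 110600 × 0.3928 ≈ 434.457 m.
Worst case both components are at the extreme and orthogonal: √(1106² + 434.457²) ≈ 1188.27 m.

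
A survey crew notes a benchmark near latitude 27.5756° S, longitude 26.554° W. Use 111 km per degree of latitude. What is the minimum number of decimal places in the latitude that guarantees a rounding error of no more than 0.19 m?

One degree of latitude covers 111000 m.
N decimal places → at most half a unit in the last place, 0.5 × 10⁻ᴺ° = 111000/2 × 10⁻ᴺ m.
Need 0.5 × 111000 × 10⁻ᴺ ≤ 0.19 → 10⁻ᴺ ≤ 3.423e-06, so N ≥ 5.47.
So 6 decimal places suffice (0.0555 m); 5 would allow up to 0.555 m.

6 decimal places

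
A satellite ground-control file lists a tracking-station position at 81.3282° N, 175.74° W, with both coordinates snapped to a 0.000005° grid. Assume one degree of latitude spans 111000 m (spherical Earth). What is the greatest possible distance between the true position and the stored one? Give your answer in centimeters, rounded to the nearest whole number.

With a 0.000005° grid the true value lies within half a step, ±0.000005°/2 = ±2.5e-06°, of the stored one.
Latitude error → 2.5e-06 × 111000 = 0.2775 m along the meridian.
Longitude error → 2.5e-06 × 111000 × cos 81.3282° = 2.5e-06 × 111000 × 0.1508 ≈ 0.0418399 m.
Combining orthogonally: (0.2775² + 0.0418399²)^½ ≈ 0.280636 m.
That is 0.280636 m = 28.064 cm.

28 centimeters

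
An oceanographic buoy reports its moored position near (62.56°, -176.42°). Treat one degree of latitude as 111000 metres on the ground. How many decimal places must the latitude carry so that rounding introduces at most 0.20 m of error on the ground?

6 decimal places

One degree of latitude covers 111000 m.
With N decimal places the half-ulp bound is 0.5·10⁻ᴺ°, or 0.5·10⁻ᴺ × 111000 m on the ground.
Setting 55500 × 10⁻ᴺ ≤ 0.20 gives 10ᴺ ≥ 2.775e+05, i.e. N ≥ 5.44.
So 6 decimal places suffice (0.0555 m); 5 would allow up to 0.555 m.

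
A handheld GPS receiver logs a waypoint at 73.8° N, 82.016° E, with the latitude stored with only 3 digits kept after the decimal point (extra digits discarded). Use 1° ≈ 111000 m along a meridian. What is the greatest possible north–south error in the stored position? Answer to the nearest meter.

Truncating at 3 decimal places can drop up to a full unit in the last place, so the latitude may be off by as much as 0.001°.
North–south distance: 0.001° × 111000 m/° = 111 m.

111 meters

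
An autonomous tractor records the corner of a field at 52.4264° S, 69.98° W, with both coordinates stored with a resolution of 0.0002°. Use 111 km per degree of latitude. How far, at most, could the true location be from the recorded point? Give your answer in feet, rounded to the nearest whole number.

With a 0.0002° grid the true value lies within half a step, ±0.0002°/2 = ±0.0001°, of the stored one.
North–south component: 0.0001° × 111000 = 11.1 m.
Longitude error → 0.0001 × 111000 × cos 52.4264° = 0.0001 × 111000 × 0.6098 ≈ 6.76856 m.
The two errors are perpendicular, so the maximum displacement is √(11.1² + 6.76856²) ≈ 13.0009 m.
In feet: 13.0009 m ÷ 0.3048 ≈ 42.654 ft.

43 feet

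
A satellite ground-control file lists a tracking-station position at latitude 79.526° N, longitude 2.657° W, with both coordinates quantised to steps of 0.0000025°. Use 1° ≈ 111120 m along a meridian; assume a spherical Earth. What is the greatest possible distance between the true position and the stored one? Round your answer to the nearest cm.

14 cm

With a 0.0000025° grid the true value lies within half a step, ±0.0000025°/2 = ±1.25e-06°, of the stored one.
Latitude error → 1.25e-06 × 111120 = 0.1389 m along the meridian.
East–west component at 79.526°: 1.25e-06° × 111120 × cos 79.526° ≈ 1.25e-06 × 20200.4 ≈ 0.0252505 m.
The two errors are perpendicular, so the maximum displacement is √(0.1389² + 0.0252505²) ≈ 0.141176 m.
That is 0.141176 m = 14.118 cm.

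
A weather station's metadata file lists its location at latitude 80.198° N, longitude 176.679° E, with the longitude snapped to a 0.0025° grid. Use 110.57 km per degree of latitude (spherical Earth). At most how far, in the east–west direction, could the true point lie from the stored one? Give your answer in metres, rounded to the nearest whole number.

With a 0.0025° grid the true value lies within half a step, ±0.0025°/2 = ±0.00125°, of the stored one.
One degree of longitude at 80.198° is 110570 × cos 80.198° ≈ 110570 × 0.1702 = 18823.9 m.
Maximum E–W displacement: 0.00125 × 18823.9 = 23.5298 m.

24 metres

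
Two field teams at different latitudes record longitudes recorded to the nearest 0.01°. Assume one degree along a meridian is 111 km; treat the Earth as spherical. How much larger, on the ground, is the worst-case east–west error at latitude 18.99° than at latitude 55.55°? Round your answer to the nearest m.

Rounding to 2 decimal places leaves the longitude within ±0.005° of the true value.
At 18.99°: 0.005° × 111000 × cos 18.99° = 0.005 × 111000 × 0.9456 ≈ 524.79 m.
Error at 55.55° = 0.005° × 111000 × cos 55.55° ≈ 555 × 0.5657 = 313.96 m.
Difference: 524.79 − 313.96 = 210.84 m.

211 m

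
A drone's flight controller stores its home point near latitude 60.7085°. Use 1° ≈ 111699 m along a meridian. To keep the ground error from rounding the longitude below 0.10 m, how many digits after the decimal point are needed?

At 60.7085° one degree of longitude covers 111699 × cos 60.7085° ≈ 111699 × 0.4893 ≈ 54649.1 m.
With N decimal places the half-ulp bound is 0.5·10⁻ᴺ°, or 0.5·10⁻ᴺ × 54649.1 m on the ground.
Setting 27324.5 × 10⁻ᴺ ≤ 0.10 gives 10ᴺ ≥ 2.732e+05, i.e. N ≥ 5.44.
So 6 decimal places suffice (0.0273 m); 5 would allow up to 0.273 m.

6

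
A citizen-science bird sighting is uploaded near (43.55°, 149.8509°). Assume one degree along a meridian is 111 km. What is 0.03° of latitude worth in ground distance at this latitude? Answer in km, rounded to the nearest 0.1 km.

3.3 km

Along a meridian 0.03° is 0.03 × 111000 = 3330 m.
That is 3330 m = 3.33 km.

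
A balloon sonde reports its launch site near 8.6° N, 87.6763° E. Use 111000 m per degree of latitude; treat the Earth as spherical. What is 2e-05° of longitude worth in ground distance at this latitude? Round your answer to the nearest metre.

2e-05° of longitude at 8.6° is 2e-05 × 111000 × cos 8.6° ≈ 2e-05 × 109752 = 2.19504 m.

2 metres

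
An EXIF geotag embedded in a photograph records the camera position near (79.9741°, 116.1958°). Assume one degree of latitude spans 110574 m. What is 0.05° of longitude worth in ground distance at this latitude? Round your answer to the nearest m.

963 m

One degree of longitude here spans 110574 × cos 79.9741° = 110574 × 0.1741 ≈ 19250.2 m; 0.05° of that is 962.51 m.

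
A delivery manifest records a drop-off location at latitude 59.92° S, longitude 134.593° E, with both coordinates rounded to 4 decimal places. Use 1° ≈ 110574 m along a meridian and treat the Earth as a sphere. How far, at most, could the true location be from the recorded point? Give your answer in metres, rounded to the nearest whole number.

6 metres

Rounding to 4 decimal places leaves each coordinate within ±5e-05° of the true value.
Latitude error → 5e-05 × 110574 = 5.5287 m along the meridian.
Longitude error → 5e-05 × 110574 × cos 59.92° = 5e-05 × 110574 × 0.5012 ≈ 2.77103 m.
The two errors are perpendicular, so the maximum displacement is √(5.5287² + 2.77103²) ≈ 6.18427 m.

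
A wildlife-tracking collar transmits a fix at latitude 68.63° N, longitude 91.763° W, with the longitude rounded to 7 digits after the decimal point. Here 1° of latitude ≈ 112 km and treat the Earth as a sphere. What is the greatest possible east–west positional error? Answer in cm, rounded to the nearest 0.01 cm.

Rounding to 7 decimal places leaves the longitude within ±5e-08° of the true value.
One degree of longitude at 68.63° is 112000 × cos 68.63° ≈ 112000 × 0.3644 = 40811.6 m.
East–west error: 5e-08° × 40811.6 m/° ≈ 0.00204058 m.
That is 0.00204058 m = 0.20406 cm.

0.20 cm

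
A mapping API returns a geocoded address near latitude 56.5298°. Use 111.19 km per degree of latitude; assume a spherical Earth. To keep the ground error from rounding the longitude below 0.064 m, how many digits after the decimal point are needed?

At 56.5298° one degree of longitude covers 111190 × cos 56.5298° ≈ 111190 × 0.5515 ≈ 61321.6 m.
With N decimal places the half-ulp bound is 0.5·10⁻ᴺ°, or 0.5·10⁻ᴺ × 61321.6 m on the ground.
Need 0.5 × 61321.6 × 10⁻ᴺ ≤ 0.064 → 10⁻ᴺ ≤ 2.087e-06, so N ≥ 5.68.
So 6 decimal places suffice (0.0307 m); 5 would allow up to 0.307 m.

6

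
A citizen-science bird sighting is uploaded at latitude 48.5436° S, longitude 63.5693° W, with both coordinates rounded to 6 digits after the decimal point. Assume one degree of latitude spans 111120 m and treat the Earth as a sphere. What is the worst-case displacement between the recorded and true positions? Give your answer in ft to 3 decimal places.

0.219 ft

Rounding to 6 decimal places leaves each coordinate within ±5e-07° of the true value.
North–south component: 5e-07° × 111120 = 0.05556 m.
Longitude error → 5e-07 × 111120 × cos 48.5436° = 5e-07 × 111120 × 0.6620 ≈ 0.0367835 m.
The two errors are perpendicular, so the maximum displacement is √(0.05556² + 0.0367835²) ≈ 0.0666329 m.
In feet: 0.0666329 m ÷ 0.3048 ≈ 0.21861 ft.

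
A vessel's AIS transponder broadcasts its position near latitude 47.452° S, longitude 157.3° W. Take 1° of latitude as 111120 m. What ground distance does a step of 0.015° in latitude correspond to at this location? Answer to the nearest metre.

1667 metres

0.015° × 111120 m/° = 1666.8 m.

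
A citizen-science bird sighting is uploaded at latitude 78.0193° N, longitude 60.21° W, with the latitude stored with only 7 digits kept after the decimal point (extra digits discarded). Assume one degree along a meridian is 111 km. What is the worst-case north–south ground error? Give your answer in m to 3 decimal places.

0.011 m

Truncating at 7 decimal places can drop up to a full unit in the last place, so the latitude may be off by as much as 1e-07°.
North–south distance: 1e-07° × 111000 m/° = 0.0111 m.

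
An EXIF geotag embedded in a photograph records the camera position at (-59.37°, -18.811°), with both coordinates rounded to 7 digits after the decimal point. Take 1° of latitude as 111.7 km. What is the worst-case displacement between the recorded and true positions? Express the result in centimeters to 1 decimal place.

Rounding to 7 decimal places leaves each coordinate within ±5e-08° of the true value.
North–south component: 5e-08° × 111700 = 0.005585 m.
East–west component at 59.37°: 5e-08° × 111700 × cos 59.37° ≈ 5e-08 × 56910.3 ≈ 0.00284551 m.
The two errors are perpendicular, so the maximum displacement is √(0.005585² + 0.00284551²) ≈ 0.00626811 m.
That is 0.00626811 m = 0.62681 cm.

0.6 centimeters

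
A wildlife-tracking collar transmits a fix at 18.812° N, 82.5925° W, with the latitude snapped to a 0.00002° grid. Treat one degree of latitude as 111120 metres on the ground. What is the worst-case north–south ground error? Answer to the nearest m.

1 m

With a 0.00002° grid the true value lies within half a step, ±0.00002°/2 = ±1e-05°, of the stored one.
Along the meridian that is 1e-05° × 111120 m/° = 1.1112 m.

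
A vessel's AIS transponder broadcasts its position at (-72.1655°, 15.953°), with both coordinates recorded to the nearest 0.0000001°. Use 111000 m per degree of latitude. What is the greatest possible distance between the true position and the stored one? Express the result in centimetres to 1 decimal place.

0.6 centimetres

Rounding to 7 decimal places leaves each coordinate within ±5e-08° of the true value.
N–S: 5e-08° × 111000 m/° = 0.00555 m.
Longitude error → 5e-08 × 111000 × cos 72.1655° = 5e-08 × 111000 × 0.3063 ≈ 0.00169979 m.
Worst case both components are at the extreme and orthogonal: √(0.00555² + 0.00169979²) ≈ 0.00580446 m.
That is 0.00580446 m = 0.58045 cm.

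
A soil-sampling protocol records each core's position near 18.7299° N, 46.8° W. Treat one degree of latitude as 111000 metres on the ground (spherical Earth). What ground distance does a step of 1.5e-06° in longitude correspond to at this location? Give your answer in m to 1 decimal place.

One degree of longitude here spans 111000 × cos 18.7299° = 111000 × 0.9470 ≈ 105122 m; 1.5e-06° of that is 0.157683 m.

0.2 m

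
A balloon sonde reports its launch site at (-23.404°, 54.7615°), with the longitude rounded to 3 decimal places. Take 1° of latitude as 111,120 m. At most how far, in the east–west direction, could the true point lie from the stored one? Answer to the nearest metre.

51 metres

Rounding to 3 decimal places leaves the longitude within ±0.0005° of the true value.
At latitude 23.404° a degree of longitude spans 111120 m × cos 23.404° = 111120 × 0.9177 ≈ 101978 m.
Maximum E–W displacement: 0.0005 × 101978 = 50.9889 m.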